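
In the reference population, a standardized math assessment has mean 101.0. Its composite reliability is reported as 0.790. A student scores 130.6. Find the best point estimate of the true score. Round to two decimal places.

Kelley's formula gives T̂ = 0.790·130.6 + 0.210·101.0 = 103.1740 + 21.2100 = 124.384.

124.38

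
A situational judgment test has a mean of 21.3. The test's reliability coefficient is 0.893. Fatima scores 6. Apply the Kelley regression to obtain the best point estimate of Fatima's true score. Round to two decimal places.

7.64

T̂ = 0.893(6) + 0.107(21.3) = 5.358 + 2.2791 = 7.637 → 7.64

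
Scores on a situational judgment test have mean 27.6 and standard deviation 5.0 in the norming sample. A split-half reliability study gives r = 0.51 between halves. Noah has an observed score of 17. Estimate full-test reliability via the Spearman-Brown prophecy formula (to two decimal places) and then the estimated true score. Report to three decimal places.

20.392

Spearman-Brown: ρ = 2r/(1 + r) = 2(0.51)/(1 + 0.51) = 1.020/1.51 = 0.6755 → 0.68
T̂ = ρX + (1 − ρ)μ
  = 0.68 × 17 + 0.32 × 27.6
  = 11.56 + 8.832
  = 20.3920
  ≈ 20.392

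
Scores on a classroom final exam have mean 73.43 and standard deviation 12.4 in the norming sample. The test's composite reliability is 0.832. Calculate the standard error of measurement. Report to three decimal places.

5.082

SEM = SD · √(1 − ρ) = 12.4 × √0.168 = 12.4 × 0.4099 = 5.0825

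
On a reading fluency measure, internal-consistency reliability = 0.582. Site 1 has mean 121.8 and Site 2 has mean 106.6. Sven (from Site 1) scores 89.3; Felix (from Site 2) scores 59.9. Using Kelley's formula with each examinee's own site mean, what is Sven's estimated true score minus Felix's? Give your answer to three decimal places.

T̂_Sven = 0.582(89.3) + 0.418(121.8) = 102.88500
T̂_Felix = 0.582(59.9) + 0.418(106.6) = 79.42060
Difference = 102.88500 − 79.42060 = 23.46440

23.464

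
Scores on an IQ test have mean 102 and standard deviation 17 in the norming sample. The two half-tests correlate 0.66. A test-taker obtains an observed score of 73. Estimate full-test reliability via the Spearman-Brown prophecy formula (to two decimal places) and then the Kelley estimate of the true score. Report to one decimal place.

78.8

Spearman-Brown: ρ = 2r/(1 + r) = 2(0.66)/(1 + 0.66) = 1.320/1.66 = 0.7952 → 0.80
T̂ = ρX + (1 − ρ)μ
  = 0.80 × 73 + 0.20 × 102
  = 58.40 + 20.40
  = 78.80
  ≈ 78.8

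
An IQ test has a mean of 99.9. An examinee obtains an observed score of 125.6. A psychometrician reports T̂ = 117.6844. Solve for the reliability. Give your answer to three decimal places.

0.692

T̂ = ρX + (1 − ρ)μ  ⇒  T̂ − μ = ρ(X − μ)
ρ = (T̂ − μ)/(X − μ) = (117.6844 − 99.9) / (125.6 − 99.9) = 17.7844 / 25.7 = 0.69200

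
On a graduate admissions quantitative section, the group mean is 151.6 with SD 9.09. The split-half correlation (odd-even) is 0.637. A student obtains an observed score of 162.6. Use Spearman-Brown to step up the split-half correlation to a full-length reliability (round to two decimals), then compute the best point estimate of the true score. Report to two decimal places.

Spearman-Brown: ρ = 2r/(1 + r) = 2(0.637)/(1 + 0.637) = 1.2740/1.637 = 0.7783 → 0.78
T̂ = ρX + (1 − ρ)μ
  = 0.78 × 162.6 + 0.22 × 151.6
  = 126.828 + 33.352
  = 160.180
  ≈ 160.18

160.18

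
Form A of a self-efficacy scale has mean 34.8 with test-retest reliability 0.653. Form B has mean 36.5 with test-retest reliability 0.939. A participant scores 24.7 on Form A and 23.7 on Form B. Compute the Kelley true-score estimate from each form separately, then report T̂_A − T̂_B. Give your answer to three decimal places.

T̂_A = 0.653(24.7) + 0.347(34.8) = 28.20470
T̂_B = 0.939(23.7) + 0.061(36.5) = 24.48080
T̂_A − T̂_B = 3.72390

3.724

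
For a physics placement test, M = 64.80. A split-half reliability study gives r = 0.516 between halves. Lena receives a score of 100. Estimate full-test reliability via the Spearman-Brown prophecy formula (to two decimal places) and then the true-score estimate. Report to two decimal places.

Spearman-Brown: ρ = 2r/(1 + r) = 2(0.516)/(1 + 0.516) = 1.0320/1.516 = 0.6807 → 0.68
T̂ = ρX + (1 − ρ)μ
  = 0.68 × 100 + 0.32 × 64.80
  = 68.00 + 20.7360
  = 88.736
  ≈ 88.74

88.74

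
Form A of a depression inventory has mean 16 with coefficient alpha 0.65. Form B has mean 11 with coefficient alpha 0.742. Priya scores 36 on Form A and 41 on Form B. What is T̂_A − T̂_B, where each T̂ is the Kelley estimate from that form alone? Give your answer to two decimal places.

T̂_A = 0.65(36) + 0.35(16) = 29.0000
T̂_B = 0.742(41) + 0.258(11) = 33.2600
T̂_A − T̂_B = -4.2600

-4.26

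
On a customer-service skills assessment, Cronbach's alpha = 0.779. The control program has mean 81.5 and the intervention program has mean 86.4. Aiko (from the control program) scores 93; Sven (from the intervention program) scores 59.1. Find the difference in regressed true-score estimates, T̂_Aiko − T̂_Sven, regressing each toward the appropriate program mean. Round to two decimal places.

T̂_Aiko = 0.779(93) + 0.221(81.5) = 90.4585
T̂_Sven = 0.779(59.1) + 0.221(86.4) = 65.1333
Difference = 90.4585 − 65.1333 = 25.3252

25.33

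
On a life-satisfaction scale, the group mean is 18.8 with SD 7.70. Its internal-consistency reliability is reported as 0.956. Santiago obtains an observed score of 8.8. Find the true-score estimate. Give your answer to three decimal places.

9.240

Weight the observed score by reliability and the mean by (1 − reliability): T̂ = 0.956·8.8 + 0.044·18.8 = 8.4128 + 0.8272 = 9.2400.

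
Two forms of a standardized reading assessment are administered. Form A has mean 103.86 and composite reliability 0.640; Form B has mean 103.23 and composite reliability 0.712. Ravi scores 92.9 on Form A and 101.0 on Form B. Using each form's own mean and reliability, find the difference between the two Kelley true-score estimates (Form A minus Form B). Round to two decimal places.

-4.80

T̂_A = 0.640(92.9) + 0.360(103.86) = 96.8456
T̂_B = 0.712(101.0) + 0.288(103.23) = 101.6422
T̂_A − T̂_B = -4.7966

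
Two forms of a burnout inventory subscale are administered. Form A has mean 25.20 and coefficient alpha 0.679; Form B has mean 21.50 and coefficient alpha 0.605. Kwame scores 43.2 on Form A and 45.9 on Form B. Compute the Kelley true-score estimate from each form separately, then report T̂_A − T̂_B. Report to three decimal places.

1.160

T̂_A = 0.679(43.2) + 0.321(25.20) = 37.42200
T̂_B = 0.605(45.9) + 0.395(21.50) = 36.26200
T̂_A − T̂_B = 1.16000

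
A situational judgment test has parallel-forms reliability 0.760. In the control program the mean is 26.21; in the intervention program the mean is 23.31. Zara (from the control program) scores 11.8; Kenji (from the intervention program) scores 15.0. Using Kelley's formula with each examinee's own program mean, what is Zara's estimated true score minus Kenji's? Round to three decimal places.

-1.736

T̂_Zara = 0.760(11.8) + 0.240(26.21) = 15.25840
T̂_Kenji = 0.760(15.0) + 0.240(23.31) = 16.99440
Difference = 15.25840 − 16.99440 = -1.73600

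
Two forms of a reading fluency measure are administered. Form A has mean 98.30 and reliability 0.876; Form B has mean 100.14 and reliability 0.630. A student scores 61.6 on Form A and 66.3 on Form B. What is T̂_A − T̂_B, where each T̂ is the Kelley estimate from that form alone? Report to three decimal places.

-12.670

T̂_A = 0.876(61.6) + 0.124(98.30) = 66.15080
T̂_B = 0.630(66.3) + 0.370(100.14) = 78.82080
T̂_A − T̂_B = -12.67000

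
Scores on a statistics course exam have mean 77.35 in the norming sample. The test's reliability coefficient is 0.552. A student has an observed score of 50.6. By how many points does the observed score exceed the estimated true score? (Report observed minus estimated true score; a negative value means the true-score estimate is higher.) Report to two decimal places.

T̂ = ρX + (1 − ρ)μ
  = 0.552 × 50.6 + 0.448 × 77.35
  = 27.9312 + 34.65280
  = 62.5840
  ≈ 62.584
X − T̂ = 50.6 − 62.584 = -11.984 → -11.98

-11.98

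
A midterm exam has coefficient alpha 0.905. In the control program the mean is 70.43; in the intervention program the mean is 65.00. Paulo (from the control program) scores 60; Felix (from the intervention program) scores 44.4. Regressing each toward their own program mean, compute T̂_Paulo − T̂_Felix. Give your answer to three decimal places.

14.634

T̂_Paulo = 0.905(60) + 0.095(70.43) = 60.99085
T̂_Felix = 0.905(44.4) + 0.095(65.00) = 46.35700
Difference = 60.99085 − 46.35700 = 14.63385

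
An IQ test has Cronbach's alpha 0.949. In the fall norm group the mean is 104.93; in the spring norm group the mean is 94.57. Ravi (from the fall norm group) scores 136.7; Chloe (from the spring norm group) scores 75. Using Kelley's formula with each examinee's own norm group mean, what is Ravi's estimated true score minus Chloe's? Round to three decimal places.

T̂_Ravi = 0.949(136.7) + 0.051(104.93) = 135.07973
T̂_Chloe = 0.949(75) + 0.051(94.57) = 75.99807
Difference = 135.07973 − 75.99807 = 59.08166

59.082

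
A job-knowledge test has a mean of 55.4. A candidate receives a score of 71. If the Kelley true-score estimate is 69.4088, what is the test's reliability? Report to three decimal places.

T̂ = ρX + (1 − ρ)μ  ⇒  T̂ − μ = ρ(X − μ)
ρ = (T̂ − μ)/(X − μ) = (69.4088 − 55.4) / (71 − 55.4) = 14.0088 / 15.6 = 0.89800

0.898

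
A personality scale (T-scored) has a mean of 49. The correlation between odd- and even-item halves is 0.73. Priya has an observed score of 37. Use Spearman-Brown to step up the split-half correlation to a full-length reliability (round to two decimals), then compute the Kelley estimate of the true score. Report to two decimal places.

38.92

Spearman-Brown: ρ = 2r/(1 + r) = 2(0.73)/(1 + 0.73) = 1.460/1.73 = 0.8439 → 0.84
T̂ = 0.84(37) + 0.16(49) = 31.08 + 7.84 = 38.920 → 38.92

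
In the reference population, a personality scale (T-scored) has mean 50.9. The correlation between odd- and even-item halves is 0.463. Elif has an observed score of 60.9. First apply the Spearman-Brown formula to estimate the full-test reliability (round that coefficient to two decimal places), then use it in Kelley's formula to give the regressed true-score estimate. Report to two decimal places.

Spearman-Brown: ρ = 2r/(1 + r) = 2(0.463)/(1 + 0.463) = 0.9260/1.463 = 0.6329 → 0.63
Kelley's formula gives T̂ = 0.63·60.9 + 0.37·50.9 = 38.367 + 18.833 = 57.200.

57.20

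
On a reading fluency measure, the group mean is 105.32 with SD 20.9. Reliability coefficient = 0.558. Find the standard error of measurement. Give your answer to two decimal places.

13.89

SEM = SD · √(1 − ρ) = 20.9 × √0.442 = 20.9 × 0.6648 = 13.895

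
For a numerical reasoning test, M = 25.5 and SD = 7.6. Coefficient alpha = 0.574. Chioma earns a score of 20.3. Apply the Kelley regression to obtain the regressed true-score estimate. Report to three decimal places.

T̂ = 0.574(20.3) + 0.426(25.5) = 11.6522 + 10.8630 = 22.5152 → 22.515

22.515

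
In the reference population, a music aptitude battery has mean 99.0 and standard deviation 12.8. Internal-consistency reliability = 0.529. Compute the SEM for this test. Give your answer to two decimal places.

8.78

SEM = SD · √(1 − ρ) = 12.8 × √0.471 = 12.8 × 0.6863 = 8.785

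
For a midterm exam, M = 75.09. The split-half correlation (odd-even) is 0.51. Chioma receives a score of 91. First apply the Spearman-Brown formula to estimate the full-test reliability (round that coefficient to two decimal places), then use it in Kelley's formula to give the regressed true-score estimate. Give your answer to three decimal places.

85.909

Spearman-Brown: ρ = 2r/(1 + r) = 2(0.51)/(1 + 0.51) = 1.020/1.51 = 0.6755 → 0.68
T̂ = 0.68(91) + 0.32(75.09) = 61.88 + 24.0288 = 85.9088 → 85.909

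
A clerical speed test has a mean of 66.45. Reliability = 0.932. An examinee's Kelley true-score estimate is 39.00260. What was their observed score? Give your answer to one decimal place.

T̂ = ρX + (1 − ρ)μ  ⇒  X = (T̂ − (1 − ρ)μ) / ρ
X = (39.00260 − 0.068 × 66.45) / 0.932 = (39.00260 − 4.51860) / 0.932 = 34.48400 / 0.932 = 37.000

37.0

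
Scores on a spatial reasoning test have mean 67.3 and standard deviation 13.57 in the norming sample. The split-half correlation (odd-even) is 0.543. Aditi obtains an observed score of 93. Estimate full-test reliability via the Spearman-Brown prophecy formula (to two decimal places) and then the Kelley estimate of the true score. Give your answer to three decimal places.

85.290

Spearman-Brown: ρ = 2r/(1 + r) = 2(0.543)/(1 + 0.543) = 1.0860/1.543 = 0.7038 → 0.70
Kelley's formula gives T̂ = 0.70·93 + 0.30·67.3 = 65.10 + 20.190 = 85.2900.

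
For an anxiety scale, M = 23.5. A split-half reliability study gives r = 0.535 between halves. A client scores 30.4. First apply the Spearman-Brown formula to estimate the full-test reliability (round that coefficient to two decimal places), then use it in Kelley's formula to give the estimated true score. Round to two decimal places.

28.33

Spearman-Brown: ρ = 2r/(1 + r) = 2(0.535)/(1 + 0.535) = 1.0700/1.535 = 0.6971 → 0.70
Weight the observed score by reliability and the mean by (1 − reliability): T̂ = 0.70·30.4 + 0.30·23.5 = 21.280 + 7.050 = 28.330.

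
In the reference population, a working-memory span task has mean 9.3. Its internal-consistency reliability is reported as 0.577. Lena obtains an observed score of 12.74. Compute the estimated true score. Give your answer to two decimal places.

11.28

T̂ = 0.577(12.74) + 0.423(9.3) = 7.35098 + 3.9339 = 11.285 → 11.28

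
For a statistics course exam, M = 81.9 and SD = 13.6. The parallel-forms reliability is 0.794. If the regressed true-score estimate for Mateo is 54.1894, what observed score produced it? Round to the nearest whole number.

T̂ = ρX + (1 − ρ)μ  ⇒  X = (T̂ − (1 − ρ)μ) / ρ
X = (54.1894 − 0.206 × 81.9) / 0.794 = (54.1894 − 16.8714) / 0.794 = 37.3180 / 0.794 = 47.00

47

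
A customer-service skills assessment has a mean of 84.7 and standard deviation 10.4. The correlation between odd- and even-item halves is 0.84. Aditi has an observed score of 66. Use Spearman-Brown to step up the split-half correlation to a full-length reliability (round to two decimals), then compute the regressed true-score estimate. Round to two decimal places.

Spearman-Brown: ρ = 2r/(1 + r) = 2(0.84)/(1 + 0.84) = 1.680/1.84 = 0.9130 → 0.91
Weight the observed score by reliability and the mean by (1 − reliability): T̂ = 0.91·66 + 0.09·84.7 = 60.06 + 7.623 = 67.683.

67.68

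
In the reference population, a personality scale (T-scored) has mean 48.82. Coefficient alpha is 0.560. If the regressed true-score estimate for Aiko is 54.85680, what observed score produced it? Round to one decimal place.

59.6

T̂ = ρX + (1 − ρ)μ  ⇒  X = (T̂ − (1 − ρ)μ) / ρ
X = (54.85680 − 0.440 × 48.82) / 0.560 = (54.85680 − 21.48080) / 0.560 = 33.37600 / 0.560 = 59.600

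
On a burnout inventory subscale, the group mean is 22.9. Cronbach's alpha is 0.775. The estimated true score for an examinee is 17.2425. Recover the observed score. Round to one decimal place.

T̂ = ρX + (1 − ρ)μ  ⇒  X = (T̂ − (1 − ρ)μ) / ρ
X = (17.2425 − 0.225 × 22.9) / 0.775 = (17.2425 − 5.1525) / 0.775 = 12.0900 / 0.775 = 15.600

15.6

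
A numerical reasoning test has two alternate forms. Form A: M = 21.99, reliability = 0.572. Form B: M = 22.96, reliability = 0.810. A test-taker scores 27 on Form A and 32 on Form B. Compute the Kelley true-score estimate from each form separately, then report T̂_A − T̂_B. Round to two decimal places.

-5.43

T̂_A = 0.572(27) + 0.428(21.99) = 24.8557
T̂_B = 0.810(32) + 0.190(22.96) = 30.2824
T̂_A − T̂_B = -5.4267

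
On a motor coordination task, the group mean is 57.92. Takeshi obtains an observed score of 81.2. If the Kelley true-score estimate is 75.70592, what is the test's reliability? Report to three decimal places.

T̂ = ρX + (1 − ρ)μ  ⇒  T̂ − μ = ρ(X − μ)
ρ = (T̂ − μ)/(X − μ) = (75.70592 − 57.92) / (81.2 − 57.92) = 17.78592 / 23.28 = 0.76400

0.764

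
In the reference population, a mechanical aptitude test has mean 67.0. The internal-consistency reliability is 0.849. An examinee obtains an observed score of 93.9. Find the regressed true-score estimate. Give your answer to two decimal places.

89.84

T̂ = ρX + (1 − ρ)μ
  = 0.849 × 93.9 + 0.151 × 67.0
  = 79.7211 + 10.1170
  = 89.838
  ≈ 89.84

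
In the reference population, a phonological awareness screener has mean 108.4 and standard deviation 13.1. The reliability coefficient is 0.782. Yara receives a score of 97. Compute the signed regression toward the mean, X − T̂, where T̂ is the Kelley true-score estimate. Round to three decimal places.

-2.485

T̂ = 0.782(97) + 0.218(108.4) = 75.854 + 23.6312 = 99.48520 → 99.4852
X − T̂ = 97 − 99.4852 = -2.4852 → -2.485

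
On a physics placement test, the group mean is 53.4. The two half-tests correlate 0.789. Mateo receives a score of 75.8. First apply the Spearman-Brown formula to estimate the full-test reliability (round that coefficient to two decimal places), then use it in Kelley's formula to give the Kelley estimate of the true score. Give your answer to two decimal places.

73.11

Spearman-Brown: ρ = 2r/(1 + r) = 2(0.789)/(1 + 0.789) = 1.5780/1.789 = 0.8821 → 0.88
T̂ = ρX + (1 − ρ)μ
  = 0.88 × 75.8 + 0.12 × 53.4
  = 66.704 + 6.408
  = 73.112
  ≈ 73.11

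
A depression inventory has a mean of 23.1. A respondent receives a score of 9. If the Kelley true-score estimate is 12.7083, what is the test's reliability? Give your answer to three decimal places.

T̂ = ρX + (1 − ρ)μ  ⇒  T̂ − μ = ρ(X − μ)
ρ = (T̂ − μ)/(X − μ) = (12.7083 − 23.1) / (9 − 23.1) = -10.3917 / -14.1 = 0.73700

0.737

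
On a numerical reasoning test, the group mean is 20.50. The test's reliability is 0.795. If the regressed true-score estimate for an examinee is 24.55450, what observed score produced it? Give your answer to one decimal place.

25.6

T̂ = ρX + (1 − ρ)μ  ⇒  X = (T̂ − (1 − ρ)μ) / ρ
X = (24.55450 − 0.205 × 20.50) / 0.795 = (24.55450 − 4.20250) / 0.795 = 20.35200 / 0.795 = 25.600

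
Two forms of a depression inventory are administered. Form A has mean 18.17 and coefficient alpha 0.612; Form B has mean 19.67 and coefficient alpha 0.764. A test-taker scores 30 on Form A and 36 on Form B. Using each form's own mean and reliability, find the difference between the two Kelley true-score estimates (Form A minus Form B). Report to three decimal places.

-6.736

T̂_A = 0.612(30) + 0.388(18.17) = 25.40996
T̂_B = 0.764(36) + 0.236(19.67) = 32.14612
T̂_A − T̂_B = -6.73616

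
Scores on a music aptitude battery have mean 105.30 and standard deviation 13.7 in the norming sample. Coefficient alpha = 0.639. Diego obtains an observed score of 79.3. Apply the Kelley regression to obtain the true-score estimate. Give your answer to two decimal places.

T̂ = ρX + (1 − ρ)μ
  = 0.639 × 79.3 + 0.361 × 105.30
  = 50.6727 + 38.01330
  = 88.686
  ≈ 88.69

88.69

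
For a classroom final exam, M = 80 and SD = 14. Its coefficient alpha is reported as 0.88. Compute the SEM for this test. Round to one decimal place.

4.8

SEM = SD · √(1 − ρ) = 14 × √0.12 = 14 × 0.3464 = 4.850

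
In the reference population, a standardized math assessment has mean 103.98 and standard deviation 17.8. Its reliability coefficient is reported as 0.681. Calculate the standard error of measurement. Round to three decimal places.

SEM = SD · √(1 − ρ) = 17.8 × √0.319 = 17.8 × 0.5648 = 10.0535

10.053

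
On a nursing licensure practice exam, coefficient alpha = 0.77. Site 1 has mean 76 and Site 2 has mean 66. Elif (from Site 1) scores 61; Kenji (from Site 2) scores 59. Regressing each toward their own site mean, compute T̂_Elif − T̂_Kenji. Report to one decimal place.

3.8

T̂_Elif = 0.77(61) + 0.23(76) = 64.450
T̂_Kenji = 0.77(59) + 0.23(66) = 60.610
Difference = 64.450 − 60.610 = 3.840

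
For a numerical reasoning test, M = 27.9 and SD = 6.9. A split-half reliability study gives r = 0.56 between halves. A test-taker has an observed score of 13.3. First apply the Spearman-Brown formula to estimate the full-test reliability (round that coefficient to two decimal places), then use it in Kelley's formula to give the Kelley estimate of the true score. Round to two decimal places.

Spearman-Brown: ρ = 2r/(1 + r) = 2(0.56)/(1 + 0.56) = 1.120/1.56 = 0.7179 → 0.72
T̂ = 0.72(13.3) + 0.28(27.9) = 9.576 + 7.812 = 17.388 → 17.39

17.39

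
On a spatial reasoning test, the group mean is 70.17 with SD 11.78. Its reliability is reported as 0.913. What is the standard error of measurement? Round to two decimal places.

3.47

SEM = SD · √(1 − ρ) = 11.78 × √0.087 = 11.78 × 0.2950 = 3.475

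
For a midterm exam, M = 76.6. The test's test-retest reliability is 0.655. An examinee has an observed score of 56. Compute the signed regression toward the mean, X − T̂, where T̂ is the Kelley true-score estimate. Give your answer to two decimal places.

-7.11

T̂ = ρX + (1 − ρ)μ
  = 0.655 × 56 + 0.345 × 76.6
  = 36.680 + 26.4270
  = 63.1070
  ≈ 63.107
X − T̂ = 56 − 63.107 = -7.107 → -7.11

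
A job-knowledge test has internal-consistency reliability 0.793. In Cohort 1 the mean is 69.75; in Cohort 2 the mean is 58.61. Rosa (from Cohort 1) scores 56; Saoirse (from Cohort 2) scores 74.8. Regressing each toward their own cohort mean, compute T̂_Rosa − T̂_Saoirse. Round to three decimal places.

-12.602

T̂_Rosa = 0.793(56) + 0.207(69.75) = 58.84625
T̂_Saoirse = 0.793(74.8) + 0.207(58.61) = 71.44867
Difference = 58.84625 − 71.44867 = -12.60242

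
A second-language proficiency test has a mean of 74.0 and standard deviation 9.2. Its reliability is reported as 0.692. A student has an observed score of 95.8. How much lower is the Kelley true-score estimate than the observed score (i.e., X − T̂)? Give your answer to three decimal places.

6.714

T̂ = 0.692(95.8) + 0.308(74.0) = 66.2936 + 22.7920 = 89.08560 → 89.0856
X − T̂ = 95.8 − 89.0856 = 6.7144 → 6.714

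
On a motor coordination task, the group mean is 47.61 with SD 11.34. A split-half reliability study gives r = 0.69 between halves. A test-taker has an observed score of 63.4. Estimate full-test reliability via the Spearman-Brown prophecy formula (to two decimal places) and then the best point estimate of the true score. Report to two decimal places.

60.56

Spearman-Brown: ρ = 2r/(1 + r) = 2(0.69)/(1 + 0.69) = 1.380/1.69 = 0.8166 → 0.82
Regress the observed score toward the mean by the unreliability: T̂ = 0.82·63.4 + 0.18·47.61 = 51.988 + 8.5698 = 60.558.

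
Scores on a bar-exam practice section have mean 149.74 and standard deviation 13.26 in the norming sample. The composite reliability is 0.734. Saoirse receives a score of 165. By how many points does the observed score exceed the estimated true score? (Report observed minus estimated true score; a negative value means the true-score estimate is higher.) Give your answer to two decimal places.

4.06

T̂ = 0.734(165) + 0.266(149.74) = 121.110 + 39.83084 = 160.9408 → 160.941
X − T̂ = 165 − 160.941 = 4.059 → 4.06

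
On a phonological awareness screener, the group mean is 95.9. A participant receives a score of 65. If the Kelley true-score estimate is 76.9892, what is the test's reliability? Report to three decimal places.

T̂ = ρX + (1 − ρ)μ  ⇒  T̂ − μ = ρ(X − μ)
ρ = (T̂ − μ)/(X − μ) = (76.9892 − 95.9) / (65 − 95.9) = -18.9108 / -30.9 = 0.61200

0.612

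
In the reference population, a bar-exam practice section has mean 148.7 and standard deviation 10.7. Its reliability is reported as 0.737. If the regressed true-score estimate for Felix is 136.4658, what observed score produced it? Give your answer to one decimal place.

132.1

T̂ = ρX + (1 − ρ)μ  ⇒  X = (T̂ − (1 − ρ)μ) / ρ
X = (136.4658 − 0.263 × 148.7) / 0.737 = (136.4658 − 39.1081) / 0.737 = 97.3577 / 0.737 = 132.100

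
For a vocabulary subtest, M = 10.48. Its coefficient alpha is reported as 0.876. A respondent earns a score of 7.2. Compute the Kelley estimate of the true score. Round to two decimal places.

Regress the observed score toward the mean by the unreliability: T̂ = 0.876·7.2 + 0.124·10.48 = 6.3072 + 1.29952 = 7.607.

7.61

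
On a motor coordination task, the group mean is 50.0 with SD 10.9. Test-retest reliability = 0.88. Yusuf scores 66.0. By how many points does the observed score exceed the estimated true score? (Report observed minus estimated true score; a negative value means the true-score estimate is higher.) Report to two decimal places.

T̂ = ρX + (1 − ρ)μ
  = 0.88 × 66.0 + 0.12 × 50.0
  = 58.080 + 6.000
  = 64.0800
  ≈ 64.080
X − T̂ = 66.0 − 64.080 = 1.920 → 1.92

1.92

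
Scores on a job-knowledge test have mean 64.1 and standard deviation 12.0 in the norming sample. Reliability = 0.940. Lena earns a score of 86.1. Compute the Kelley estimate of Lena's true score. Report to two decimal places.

Weight the observed score by reliability and the mean by (1 − reliability): T̂ = 0.940·86.1 + 0.060·64.1 = 80.9340 + 3.8460 = 84.780.

84.78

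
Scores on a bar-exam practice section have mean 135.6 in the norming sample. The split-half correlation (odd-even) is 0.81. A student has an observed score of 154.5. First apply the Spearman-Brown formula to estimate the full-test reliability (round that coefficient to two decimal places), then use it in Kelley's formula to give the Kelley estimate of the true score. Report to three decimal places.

Spearman-Brown: ρ = 2r/(1 + r) = 2(0.81)/(1 + 0.81) = 1.620/1.81 = 0.8950 → 0.90
T̂ = ρX + (1 − ρ)μ
  = 0.90 × 154.5 + 0.10 × 135.6
  = 139.050 + 13.560
  = 152.6100
  ≈ 152.610

152.610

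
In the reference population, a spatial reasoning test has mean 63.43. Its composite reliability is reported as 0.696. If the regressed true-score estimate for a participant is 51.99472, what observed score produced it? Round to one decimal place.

47.0

T̂ = ρX + (1 − ρ)μ  ⇒  X = (T̂ − (1 − ρ)μ) / ρ
X = (51.99472 − 0.304 × 63.43) / 0.696 = (51.99472 − 19.28272) / 0.696 = 32.71200 / 0.696 = 47.000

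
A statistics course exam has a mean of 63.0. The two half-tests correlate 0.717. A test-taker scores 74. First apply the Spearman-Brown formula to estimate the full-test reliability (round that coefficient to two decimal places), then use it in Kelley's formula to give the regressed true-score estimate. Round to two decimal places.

Spearman-Brown: ρ = 2r/(1 + r) = 2(0.717)/(1 + 0.717) = 1.4340/1.717 = 0.8352 → 0.84
T̂ = ρX + (1 − ρ)μ
  = 0.84 × 74 + 0.16 × 63.0
  = 62.16 + 10.080
  = 72.240
  ≈ 72.24

72.24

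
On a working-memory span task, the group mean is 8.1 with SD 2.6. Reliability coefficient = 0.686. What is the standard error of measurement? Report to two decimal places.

1.46

SEM = SD · √(1 − ρ) = 2.6 × √0.314 = 2.6 × 0.5604 = 1.457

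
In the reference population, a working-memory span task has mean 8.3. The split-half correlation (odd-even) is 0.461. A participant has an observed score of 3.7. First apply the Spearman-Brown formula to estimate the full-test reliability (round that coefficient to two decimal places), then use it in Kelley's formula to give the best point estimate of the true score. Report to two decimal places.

5.40

Spearman-Brown: ρ = 2r/(1 + r) = 2(0.461)/(1 + 0.461) = 0.9220/1.461 = 0.6311 → 0.63
T̂ = 0.63(3.7) + 0.37(8.3) = 2.331 + 3.071 = 5.402 → 5.40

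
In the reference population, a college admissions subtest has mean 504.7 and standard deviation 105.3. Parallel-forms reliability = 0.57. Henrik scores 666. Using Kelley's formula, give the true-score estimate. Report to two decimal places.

T̂ = ρX + (1 − ρ)μ
  = 0.57 × 666 + 0.43 × 504.7
  = 379.62 + 217.021
  = 596.641
  ≈ 596.64

596.64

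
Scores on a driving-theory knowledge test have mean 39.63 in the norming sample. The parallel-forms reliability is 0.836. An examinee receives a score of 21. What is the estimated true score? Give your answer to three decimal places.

Regress the observed score toward the mean by the unreliability: T̂ = 0.836·21 + 0.164·39.63 = 17.556 + 6.49932 = 24.0553.

24.055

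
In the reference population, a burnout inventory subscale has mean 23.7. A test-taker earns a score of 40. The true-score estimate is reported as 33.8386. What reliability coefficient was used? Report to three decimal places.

T̂ = ρX + (1 − ρ)μ  ⇒  T̂ − μ = ρ(X − μ)
ρ = (T̂ − μ)/(X − μ) = (33.8386 − 23.7) / (40 − 23.7) = 10.1386 / 16.3 = 0.62200

0.622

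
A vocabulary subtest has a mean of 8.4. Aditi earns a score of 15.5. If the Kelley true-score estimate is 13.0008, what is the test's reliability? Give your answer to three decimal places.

0.648

T̂ = ρX + (1 − ρ)μ  ⇒  T̂ − μ = ρ(X − μ)
ρ = (T̂ − μ)/(X − μ) = (13.0008 − 8.4) / (15.5 − 8.4) = 4.6008 / 7.1 = 0.64800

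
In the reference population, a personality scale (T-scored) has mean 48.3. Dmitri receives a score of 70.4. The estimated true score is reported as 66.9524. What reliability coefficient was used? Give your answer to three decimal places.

T̂ = ρX + (1 − ρ)μ  ⇒  T̂ − μ = ρ(X − μ)
ρ = (T̂ − μ)/(X − μ) = (66.9524 − 48.3) / (70.4 − 48.3) = 18.6524 / 22.1 = 0.84400

0.844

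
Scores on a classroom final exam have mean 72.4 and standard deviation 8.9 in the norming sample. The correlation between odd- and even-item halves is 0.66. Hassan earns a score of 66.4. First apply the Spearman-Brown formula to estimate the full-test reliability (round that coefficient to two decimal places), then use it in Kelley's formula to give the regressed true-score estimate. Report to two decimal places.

Spearman-Brown: ρ = 2r/(1 + r) = 2(0.66)/(1 + 0.66) = 1.320/1.66 = 0.7952 → 0.80
Kelley's formula gives T̂ = 0.80·66.4 + 0.20·72.4 = 53.120 + 14.480 = 67.600.

67.60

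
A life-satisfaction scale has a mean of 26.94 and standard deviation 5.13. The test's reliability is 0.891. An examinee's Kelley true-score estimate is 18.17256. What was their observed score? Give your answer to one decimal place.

T̂ = ρX + (1 − ρ)μ  ⇒  X = (T̂ − (1 − ρ)μ) / ρ
X = (18.17256 − 0.109 × 26.94) / 0.891 = (18.17256 − 2.93646) / 0.891 = 15.23610 / 0.891 = 17.100

17.1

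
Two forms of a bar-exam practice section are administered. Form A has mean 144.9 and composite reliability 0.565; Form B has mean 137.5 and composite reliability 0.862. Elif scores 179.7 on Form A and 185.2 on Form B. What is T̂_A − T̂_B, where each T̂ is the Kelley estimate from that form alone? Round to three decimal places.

-14.055

T̂_A = 0.565(179.7) + 0.435(144.9) = 164.56200
T̂_B = 0.862(185.2) + 0.138(137.5) = 178.61740
T̂_A − T̂_B = -14.05540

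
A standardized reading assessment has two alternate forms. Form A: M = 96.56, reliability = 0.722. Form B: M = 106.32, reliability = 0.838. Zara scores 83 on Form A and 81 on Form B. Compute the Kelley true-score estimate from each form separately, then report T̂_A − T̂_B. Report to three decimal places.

T̂_A = 0.722(83) + 0.278(96.56) = 86.76968
T̂_B = 0.838(81) + 0.162(106.32) = 85.10184
T̂_A − T̂_B = 1.66784

1.668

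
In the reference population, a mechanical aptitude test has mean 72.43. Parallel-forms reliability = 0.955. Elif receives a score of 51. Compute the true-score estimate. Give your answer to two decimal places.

T̂ = 0.955(51) + 0.045(72.43) = 48.705 + 3.25935 = 51.964 → 51.96

51.96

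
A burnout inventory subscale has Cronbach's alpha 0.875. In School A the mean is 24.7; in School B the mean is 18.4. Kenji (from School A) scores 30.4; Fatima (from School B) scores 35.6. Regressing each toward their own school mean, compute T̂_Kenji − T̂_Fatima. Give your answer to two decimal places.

-3.76

T̂_Kenji = 0.875(30.4) + 0.125(24.7) = 29.6875
T̂_Fatima = 0.875(35.6) + 0.125(18.4) = 33.4500
Difference = 29.6875 − 33.4500 = -3.7625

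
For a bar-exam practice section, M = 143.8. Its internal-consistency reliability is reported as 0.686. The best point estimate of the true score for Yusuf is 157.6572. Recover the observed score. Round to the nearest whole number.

164

T̂ = ρX + (1 − ρ)μ  ⇒  X = (T̂ − (1 − ρ)μ) / ρ
X = (157.6572 − 0.314 × 143.8) / 0.686 = (157.6572 − 45.1532) / 0.686 = 112.5040 / 0.686 = 164.00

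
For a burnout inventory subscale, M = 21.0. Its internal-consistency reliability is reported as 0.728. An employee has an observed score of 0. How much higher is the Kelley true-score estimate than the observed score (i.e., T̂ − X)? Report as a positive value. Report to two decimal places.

Weight the observed score by reliability and the mean by (1 − reliability): T̂ = 0.728·0 + 0.272·21.0 = 0.000 + 5.7120 = 5.7120.
T̂ − X = 5.712 − 0 = 5.712 → 5.71

5.71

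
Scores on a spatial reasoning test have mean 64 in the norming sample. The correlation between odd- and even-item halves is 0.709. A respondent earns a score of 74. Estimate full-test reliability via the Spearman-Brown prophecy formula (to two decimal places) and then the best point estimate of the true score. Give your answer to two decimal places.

72.30

Spearman-Brown: ρ = 2r/(1 + r) = 2(0.709)/(1 + 0.709) = 1.4180/1.709 = 0.8297 → 0.83
T̂ = 0.83(74) + 0.17(64) = 61.42 + 10.88 = 72.300 → 72.30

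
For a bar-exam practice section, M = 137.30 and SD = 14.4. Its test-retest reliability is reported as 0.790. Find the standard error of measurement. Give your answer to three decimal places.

6.599

SEM = SD · √(1 − ρ) = 14.4 × √0.210 = 14.4 × 0.4583 = 6.5989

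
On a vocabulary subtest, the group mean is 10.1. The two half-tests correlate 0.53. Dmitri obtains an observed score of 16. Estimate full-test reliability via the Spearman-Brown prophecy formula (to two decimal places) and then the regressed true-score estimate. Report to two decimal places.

14.17

Spearman-Brown: ρ = 2r/(1 + r) = 2(0.53)/(1 + 0.53) = 1.060/1.53 = 0.6928 → 0.69
T̂ = ρX + (1 − ρ)μ
  = 0.69 × 16 + 0.31 × 10.1
  = 11.04 + 3.131
  = 14.171
  ≈ 14.17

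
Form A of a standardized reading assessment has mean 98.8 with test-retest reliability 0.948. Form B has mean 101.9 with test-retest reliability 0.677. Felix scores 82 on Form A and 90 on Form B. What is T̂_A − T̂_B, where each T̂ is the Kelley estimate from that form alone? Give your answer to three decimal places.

T̂_A = 0.948(82) + 0.052(98.8) = 82.87360
T̂_B = 0.677(90) + 0.323(101.9) = 93.84370
T̂_A − T̂_B = -10.97010

-10.970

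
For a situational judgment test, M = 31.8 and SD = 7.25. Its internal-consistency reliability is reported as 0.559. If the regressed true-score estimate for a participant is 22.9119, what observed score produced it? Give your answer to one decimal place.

15.9

T̂ = ρX + (1 − ρ)μ  ⇒  X = (T̂ − (1 − ρ)μ) / ρ
X = (22.9119 − 0.441 × 31.8) / 0.559 = (22.9119 − 14.0238) / 0.559 = 8.8881 / 0.559 = 15.900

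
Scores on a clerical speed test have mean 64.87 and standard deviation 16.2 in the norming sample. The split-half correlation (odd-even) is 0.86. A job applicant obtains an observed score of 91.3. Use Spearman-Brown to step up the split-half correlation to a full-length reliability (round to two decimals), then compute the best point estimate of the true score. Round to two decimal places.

Spearman-Brown: ρ = 2r/(1 + r) = 2(0.86)/(1 + 0.86) = 1.720/1.86 = 0.9247 → 0.92
T̂ = ρX + (1 − ρ)μ
  = 0.92 × 91.3 + 0.08 × 64.87
  = 83.996 + 5.1896
  = 89.186
  ≈ 89.19

89.19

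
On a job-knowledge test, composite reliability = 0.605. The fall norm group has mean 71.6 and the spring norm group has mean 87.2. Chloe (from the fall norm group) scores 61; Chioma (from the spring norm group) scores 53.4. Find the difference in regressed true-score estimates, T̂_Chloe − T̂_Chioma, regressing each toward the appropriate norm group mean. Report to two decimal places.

-1.56

T̂_Chloe = 0.605(61) + 0.395(71.6) = 65.1870
T̂_Chioma = 0.605(53.4) + 0.395(87.2) = 66.7510
Difference = 65.1870 − 66.7510 = -1.5640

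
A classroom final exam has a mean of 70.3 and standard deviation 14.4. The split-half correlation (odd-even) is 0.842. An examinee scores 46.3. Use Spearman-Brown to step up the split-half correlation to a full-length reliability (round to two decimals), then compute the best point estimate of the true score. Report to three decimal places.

48.460

Spearman-Brown: ρ = 2r/(1 + r) = 2(0.842)/(1 + 0.842) = 1.6840/1.842 = 0.9142 → 0.91
T̂ = ρX + (1 − ρ)μ
  = 0.91 × 46.3 + 0.09 × 70.3
  = 42.133 + 6.327
  = 48.4600
  ≈ 48.460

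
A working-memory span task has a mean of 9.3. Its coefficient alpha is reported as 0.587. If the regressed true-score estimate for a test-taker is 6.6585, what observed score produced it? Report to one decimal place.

4.8

T̂ = ρX + (1 − ρ)μ  ⇒  X = (T̂ − (1 − ρ)μ) / ρ
X = (6.6585 − 0.413 × 9.3) / 0.587 = (6.6585 − 3.8409) / 0.587 = 2.8176 / 0.587 = 4.800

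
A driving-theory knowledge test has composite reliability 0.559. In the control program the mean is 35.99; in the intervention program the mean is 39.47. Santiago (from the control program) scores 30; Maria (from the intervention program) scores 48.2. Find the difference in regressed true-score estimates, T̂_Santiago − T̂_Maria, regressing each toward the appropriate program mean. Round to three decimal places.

-11.708

T̂_Santiago = 0.559(30) + 0.441(35.99) = 32.64159
T̂_Maria = 0.559(48.2) + 0.441(39.47) = 44.35007
Difference = 32.64159 − 44.35007 = -11.70848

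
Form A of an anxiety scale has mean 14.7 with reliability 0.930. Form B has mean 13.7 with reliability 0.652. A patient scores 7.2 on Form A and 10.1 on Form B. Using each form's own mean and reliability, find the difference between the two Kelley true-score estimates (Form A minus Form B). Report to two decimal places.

-3.63

T̂_A = 0.930(7.2) + 0.070(14.7) = 7.7250
T̂_B = 0.652(10.1) + 0.348(13.7) = 11.3528
T̂_A − T̂_B = -3.6278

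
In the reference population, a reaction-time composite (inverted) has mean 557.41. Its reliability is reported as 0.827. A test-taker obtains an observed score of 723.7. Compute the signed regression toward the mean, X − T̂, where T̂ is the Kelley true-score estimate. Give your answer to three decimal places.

28.768

T̂ = ρX + (1 − ρ)μ
  = 0.827 × 723.7 + 0.173 × 557.41
  = 598.4999 + 96.43193
  = 694.93183
  ≈ 694.9318
X − T̂ = 723.7 − 694.9318 = 28.7682 → 28.768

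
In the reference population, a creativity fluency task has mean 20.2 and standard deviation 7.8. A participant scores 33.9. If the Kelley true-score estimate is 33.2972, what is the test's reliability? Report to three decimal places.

T̂ = ρX + (1 − ρ)μ  ⇒  T̂ − μ = ρ(X − μ)
ρ = (T̂ − μ)/(X − μ) = (33.2972 − 20.2) / (33.9 − 20.2) = 13.0972 / 13.7 = 0.95600

0.956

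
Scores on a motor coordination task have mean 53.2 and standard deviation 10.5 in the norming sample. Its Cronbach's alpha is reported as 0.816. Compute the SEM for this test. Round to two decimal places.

SEM = SD · √(1 − ρ) = 10.5 × √0.184 = 10.5 × 0.4290 = 4.504

4.50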